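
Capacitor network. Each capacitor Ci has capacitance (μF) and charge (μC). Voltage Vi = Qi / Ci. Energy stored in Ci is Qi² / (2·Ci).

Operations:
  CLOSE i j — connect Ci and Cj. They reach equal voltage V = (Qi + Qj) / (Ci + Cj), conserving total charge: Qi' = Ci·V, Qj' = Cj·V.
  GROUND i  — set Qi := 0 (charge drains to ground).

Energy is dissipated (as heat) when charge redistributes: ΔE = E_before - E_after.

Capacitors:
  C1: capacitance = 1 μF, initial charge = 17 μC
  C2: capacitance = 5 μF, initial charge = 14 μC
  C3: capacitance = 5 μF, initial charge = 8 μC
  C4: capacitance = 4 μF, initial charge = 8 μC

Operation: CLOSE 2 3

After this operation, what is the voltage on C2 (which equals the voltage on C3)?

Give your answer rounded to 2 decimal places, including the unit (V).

Initial: C1(1μF, Q=17μC, V=17.00V), C2(5μF, Q=14μC, V=2.80V), C3(5μF, Q=8μC, V=1.60V), C4(4μF, Q=8μC, V=2.00V)
Op 1: CLOSE 2-3: Q_total=22.00, C_total=10.00, V=2.20; Q2=11.00, Q3=11.00; dissipated=1.800

Answer: 2.20 V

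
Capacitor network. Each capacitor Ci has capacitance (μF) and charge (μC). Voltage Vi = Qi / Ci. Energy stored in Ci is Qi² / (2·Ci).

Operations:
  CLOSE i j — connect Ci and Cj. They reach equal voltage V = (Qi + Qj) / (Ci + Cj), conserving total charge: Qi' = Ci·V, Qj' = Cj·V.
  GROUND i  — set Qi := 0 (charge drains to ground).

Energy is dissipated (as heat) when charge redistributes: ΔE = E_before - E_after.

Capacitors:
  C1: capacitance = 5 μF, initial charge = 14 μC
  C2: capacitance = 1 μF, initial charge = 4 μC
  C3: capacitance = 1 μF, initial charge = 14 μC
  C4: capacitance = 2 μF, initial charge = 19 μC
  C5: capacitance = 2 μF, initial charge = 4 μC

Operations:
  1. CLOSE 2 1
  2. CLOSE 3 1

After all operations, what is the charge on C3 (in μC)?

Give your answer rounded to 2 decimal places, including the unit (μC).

Answer: 4.83 μC

Derivation:
Initial: C1(5μF, Q=14μC, V=2.80V), C2(1μF, Q=4μC, V=4.00V), C3(1μF, Q=14μC, V=14.00V), C4(2μF, Q=19μC, V=9.50V), C5(2μF, Q=4μC, V=2.00V)
Op 1: CLOSE 2-1: Q_total=18.00, C_total=6.00, V=3.00; Q2=3.00, Q1=15.00; dissipated=0.600
Op 2: CLOSE 3-1: Q_total=29.00, C_total=6.00, V=4.83; Q3=4.83, Q1=24.17; dissipated=50.417
Final charges: Q1=24.17, Q2=3.00, Q3=4.83, Q4=19.00, Q5=4.00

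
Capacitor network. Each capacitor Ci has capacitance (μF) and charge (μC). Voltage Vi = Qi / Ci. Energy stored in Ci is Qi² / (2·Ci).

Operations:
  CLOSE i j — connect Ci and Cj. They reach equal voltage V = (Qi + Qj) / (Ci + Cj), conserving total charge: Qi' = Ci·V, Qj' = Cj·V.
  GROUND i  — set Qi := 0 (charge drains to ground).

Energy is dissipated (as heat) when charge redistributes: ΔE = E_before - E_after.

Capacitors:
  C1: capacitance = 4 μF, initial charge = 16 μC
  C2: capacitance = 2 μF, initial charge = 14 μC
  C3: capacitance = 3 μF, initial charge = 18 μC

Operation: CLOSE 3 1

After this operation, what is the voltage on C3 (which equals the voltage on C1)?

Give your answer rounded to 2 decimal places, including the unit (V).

Answer: 4.86 V

Derivation:
Initial: C1(4μF, Q=16μC, V=4.00V), C2(2μF, Q=14μC, V=7.00V), C3(3μF, Q=18μC, V=6.00V)
Op 1: CLOSE 3-1: Q_total=34.00, C_total=7.00, V=4.86; Q3=14.57, Q1=19.43; dissipated=3.429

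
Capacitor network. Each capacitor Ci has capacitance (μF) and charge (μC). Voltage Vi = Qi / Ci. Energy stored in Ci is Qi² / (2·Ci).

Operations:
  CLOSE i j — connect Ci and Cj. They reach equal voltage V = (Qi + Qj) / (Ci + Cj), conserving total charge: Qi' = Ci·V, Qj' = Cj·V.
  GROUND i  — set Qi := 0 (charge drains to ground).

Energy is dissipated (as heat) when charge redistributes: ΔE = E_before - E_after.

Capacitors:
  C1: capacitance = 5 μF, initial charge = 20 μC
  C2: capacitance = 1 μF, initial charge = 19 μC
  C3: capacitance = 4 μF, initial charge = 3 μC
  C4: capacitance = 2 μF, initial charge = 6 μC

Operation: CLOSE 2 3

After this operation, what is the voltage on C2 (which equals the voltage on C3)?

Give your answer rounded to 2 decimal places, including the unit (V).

Initial: C1(5μF, Q=20μC, V=4.00V), C2(1μF, Q=19μC, V=19.00V), C3(4μF, Q=3μC, V=0.75V), C4(2μF, Q=6μC, V=3.00V)
Op 1: CLOSE 2-3: Q_total=22.00, C_total=5.00, V=4.40; Q2=4.40, Q3=17.60; dissipated=133.225

Answer: 4.40 V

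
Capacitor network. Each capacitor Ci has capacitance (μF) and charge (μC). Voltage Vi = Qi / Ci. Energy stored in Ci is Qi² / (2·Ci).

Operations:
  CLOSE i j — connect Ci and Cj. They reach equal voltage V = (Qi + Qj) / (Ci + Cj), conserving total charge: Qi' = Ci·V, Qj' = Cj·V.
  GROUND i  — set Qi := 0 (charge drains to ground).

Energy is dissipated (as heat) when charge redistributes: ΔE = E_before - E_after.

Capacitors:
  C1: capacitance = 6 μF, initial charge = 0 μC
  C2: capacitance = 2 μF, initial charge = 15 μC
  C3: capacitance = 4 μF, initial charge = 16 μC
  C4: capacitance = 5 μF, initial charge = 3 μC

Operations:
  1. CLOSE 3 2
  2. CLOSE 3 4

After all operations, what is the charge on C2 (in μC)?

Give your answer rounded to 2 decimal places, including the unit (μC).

Initial: C1(6μF, Q=0μC, V=0.00V), C2(2μF, Q=15μC, V=7.50V), C3(4μF, Q=16μC, V=4.00V), C4(5μF, Q=3μC, V=0.60V)
Op 1: CLOSE 3-2: Q_total=31.00, C_total=6.00, V=5.17; Q3=20.67, Q2=10.33; dissipated=8.167
Op 2: CLOSE 3-4: Q_total=23.67, C_total=9.00, V=2.63; Q3=10.52, Q4=13.15; dissipated=23.172
Final charges: Q1=0.00, Q2=10.33, Q3=10.52, Q4=13.15

Answer: 10.33 μC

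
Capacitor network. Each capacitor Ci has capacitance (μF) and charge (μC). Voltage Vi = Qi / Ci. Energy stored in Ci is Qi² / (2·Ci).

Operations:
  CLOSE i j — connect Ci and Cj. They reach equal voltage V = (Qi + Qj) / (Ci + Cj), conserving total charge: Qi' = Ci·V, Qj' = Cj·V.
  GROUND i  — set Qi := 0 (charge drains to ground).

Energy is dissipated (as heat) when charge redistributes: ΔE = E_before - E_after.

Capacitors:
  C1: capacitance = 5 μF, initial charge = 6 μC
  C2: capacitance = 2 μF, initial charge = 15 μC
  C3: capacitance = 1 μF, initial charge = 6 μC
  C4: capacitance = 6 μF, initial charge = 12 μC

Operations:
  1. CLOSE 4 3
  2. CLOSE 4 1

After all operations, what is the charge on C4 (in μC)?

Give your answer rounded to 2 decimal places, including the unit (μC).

Answer: 11.69 μC

Derivation:
Initial: C1(5μF, Q=6μC, V=1.20V), C2(2μF, Q=15μC, V=7.50V), C3(1μF, Q=6μC, V=6.00V), C4(6μF, Q=12μC, V=2.00V)
Op 1: CLOSE 4-3: Q_total=18.00, C_total=7.00, V=2.57; Q4=15.43, Q3=2.57; dissipated=6.857
Op 2: CLOSE 4-1: Q_total=21.43, C_total=11.00, V=1.95; Q4=11.69, Q1=9.74; dissipated=2.565
Final charges: Q1=9.74, Q2=15.00, Q3=2.57, Q4=11.69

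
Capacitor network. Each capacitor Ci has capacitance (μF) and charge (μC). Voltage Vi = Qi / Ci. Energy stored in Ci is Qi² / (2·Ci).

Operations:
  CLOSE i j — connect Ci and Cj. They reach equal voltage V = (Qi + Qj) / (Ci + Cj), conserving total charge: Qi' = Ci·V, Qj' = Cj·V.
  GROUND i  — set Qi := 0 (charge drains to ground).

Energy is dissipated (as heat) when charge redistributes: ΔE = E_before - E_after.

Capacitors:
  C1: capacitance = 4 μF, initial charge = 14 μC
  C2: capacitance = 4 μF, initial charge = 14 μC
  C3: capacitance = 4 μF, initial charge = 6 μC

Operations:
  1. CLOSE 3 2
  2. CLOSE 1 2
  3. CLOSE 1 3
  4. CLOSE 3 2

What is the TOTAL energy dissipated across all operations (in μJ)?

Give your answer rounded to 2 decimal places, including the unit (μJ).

Initial: C1(4μF, Q=14μC, V=3.50V), C2(4μF, Q=14μC, V=3.50V), C3(4μF, Q=6μC, V=1.50V)
Op 1: CLOSE 3-2: Q_total=20.00, C_total=8.00, V=2.50; Q3=10.00, Q2=10.00; dissipated=4.000
Op 2: CLOSE 1-2: Q_total=24.00, C_total=8.00, V=3.00; Q1=12.00, Q2=12.00; dissipated=1.000
Op 3: CLOSE 1-3: Q_total=22.00, C_total=8.00, V=2.75; Q1=11.00, Q3=11.00; dissipated=0.250
Op 4: CLOSE 3-2: Q_total=23.00, C_total=8.00, V=2.88; Q3=11.50, Q2=11.50; dissipated=0.062
Total dissipated: 5.312 μJ

Answer: 5.31 μJ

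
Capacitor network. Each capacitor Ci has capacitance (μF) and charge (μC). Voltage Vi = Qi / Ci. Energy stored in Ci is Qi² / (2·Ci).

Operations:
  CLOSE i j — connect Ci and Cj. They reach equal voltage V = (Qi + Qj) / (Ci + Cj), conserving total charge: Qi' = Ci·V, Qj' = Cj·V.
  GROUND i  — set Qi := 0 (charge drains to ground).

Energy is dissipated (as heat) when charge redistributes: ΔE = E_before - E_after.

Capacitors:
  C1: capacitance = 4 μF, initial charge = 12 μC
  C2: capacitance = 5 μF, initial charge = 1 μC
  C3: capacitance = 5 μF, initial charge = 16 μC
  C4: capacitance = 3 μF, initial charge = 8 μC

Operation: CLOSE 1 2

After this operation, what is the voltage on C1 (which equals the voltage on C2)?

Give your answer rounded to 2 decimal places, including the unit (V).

Answer: 1.44 V

Derivation:
Initial: C1(4μF, Q=12μC, V=3.00V), C2(5μF, Q=1μC, V=0.20V), C3(5μF, Q=16μC, V=3.20V), C4(3μF, Q=8μC, V=2.67V)
Op 1: CLOSE 1-2: Q_total=13.00, C_total=9.00, V=1.44; Q1=5.78, Q2=7.22; dissipated=8.711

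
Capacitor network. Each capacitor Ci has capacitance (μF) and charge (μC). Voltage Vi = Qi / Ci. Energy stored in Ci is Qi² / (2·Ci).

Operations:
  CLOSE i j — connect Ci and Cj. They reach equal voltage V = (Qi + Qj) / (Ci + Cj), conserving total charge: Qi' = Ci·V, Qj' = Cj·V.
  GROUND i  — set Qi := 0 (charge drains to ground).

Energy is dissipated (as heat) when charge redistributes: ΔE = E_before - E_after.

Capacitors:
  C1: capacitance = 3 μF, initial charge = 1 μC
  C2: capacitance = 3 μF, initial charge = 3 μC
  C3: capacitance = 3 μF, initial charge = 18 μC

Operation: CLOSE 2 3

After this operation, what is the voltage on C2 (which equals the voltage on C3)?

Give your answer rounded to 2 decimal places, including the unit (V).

Answer: 3.50 V

Derivation:
Initial: C1(3μF, Q=1μC, V=0.33V), C2(3μF, Q=3μC, V=1.00V), C3(3μF, Q=18μC, V=6.00V)
Op 1: CLOSE 2-3: Q_total=21.00, C_total=6.00, V=3.50; Q2=10.50, Q3=10.50; dissipated=18.750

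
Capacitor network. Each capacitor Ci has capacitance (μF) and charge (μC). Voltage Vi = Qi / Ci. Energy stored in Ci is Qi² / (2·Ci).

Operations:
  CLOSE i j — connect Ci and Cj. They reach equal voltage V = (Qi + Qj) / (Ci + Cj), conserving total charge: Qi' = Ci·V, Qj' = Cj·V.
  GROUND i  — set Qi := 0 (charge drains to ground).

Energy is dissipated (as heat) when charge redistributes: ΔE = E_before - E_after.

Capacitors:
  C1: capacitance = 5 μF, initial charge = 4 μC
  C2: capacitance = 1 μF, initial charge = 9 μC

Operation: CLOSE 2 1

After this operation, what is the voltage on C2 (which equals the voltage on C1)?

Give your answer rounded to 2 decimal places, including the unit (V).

Initial: C1(5μF, Q=4μC, V=0.80V), C2(1μF, Q=9μC, V=9.00V)
Op 1: CLOSE 2-1: Q_total=13.00, C_total=6.00, V=2.17; Q2=2.17, Q1=10.83; dissipated=28.017

Answer: 2.17 V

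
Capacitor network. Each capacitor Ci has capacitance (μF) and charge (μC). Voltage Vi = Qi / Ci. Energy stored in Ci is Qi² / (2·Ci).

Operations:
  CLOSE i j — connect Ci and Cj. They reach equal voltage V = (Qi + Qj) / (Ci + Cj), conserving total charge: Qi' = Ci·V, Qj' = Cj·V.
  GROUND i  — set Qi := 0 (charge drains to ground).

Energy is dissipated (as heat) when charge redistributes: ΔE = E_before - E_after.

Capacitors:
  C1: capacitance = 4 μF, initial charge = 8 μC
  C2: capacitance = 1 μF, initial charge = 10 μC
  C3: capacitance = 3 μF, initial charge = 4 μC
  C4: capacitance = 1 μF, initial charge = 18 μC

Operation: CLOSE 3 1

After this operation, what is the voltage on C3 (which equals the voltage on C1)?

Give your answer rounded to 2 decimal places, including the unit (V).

Answer: 1.71 V

Derivation:
Initial: C1(4μF, Q=8μC, V=2.00V), C2(1μF, Q=10μC, V=10.00V), C3(3μF, Q=4μC, V=1.33V), C4(1μF, Q=18μC, V=18.00V)
Op 1: CLOSE 3-1: Q_total=12.00, C_total=7.00, V=1.71; Q3=5.14, Q1=6.86; dissipated=0.381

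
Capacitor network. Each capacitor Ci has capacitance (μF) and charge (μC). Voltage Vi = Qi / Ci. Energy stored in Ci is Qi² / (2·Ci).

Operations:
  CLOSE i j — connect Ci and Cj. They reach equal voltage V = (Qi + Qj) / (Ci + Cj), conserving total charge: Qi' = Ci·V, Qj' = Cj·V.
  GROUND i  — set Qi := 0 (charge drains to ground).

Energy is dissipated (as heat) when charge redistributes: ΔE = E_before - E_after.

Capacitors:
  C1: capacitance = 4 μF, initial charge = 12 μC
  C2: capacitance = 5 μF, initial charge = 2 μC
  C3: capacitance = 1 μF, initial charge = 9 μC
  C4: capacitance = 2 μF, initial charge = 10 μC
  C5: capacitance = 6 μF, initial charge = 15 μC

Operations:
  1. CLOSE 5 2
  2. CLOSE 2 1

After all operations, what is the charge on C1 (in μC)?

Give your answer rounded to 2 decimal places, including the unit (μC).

Answer: 8.77 μC

Derivation:
Initial: C1(4μF, Q=12μC, V=3.00V), C2(5μF, Q=2μC, V=0.40V), C3(1μF, Q=9μC, V=9.00V), C4(2μF, Q=10μC, V=5.00V), C5(6μF, Q=15μC, V=2.50V)
Op 1: CLOSE 5-2: Q_total=17.00, C_total=11.00, V=1.55; Q5=9.27, Q2=7.73; dissipated=6.014
Op 2: CLOSE 2-1: Q_total=19.73, C_total=9.00, V=2.19; Q2=10.96, Q1=8.77; dissipated=2.351
Final charges: Q1=8.77, Q2=10.96, Q3=9.00, Q4=10.00, Q5=9.27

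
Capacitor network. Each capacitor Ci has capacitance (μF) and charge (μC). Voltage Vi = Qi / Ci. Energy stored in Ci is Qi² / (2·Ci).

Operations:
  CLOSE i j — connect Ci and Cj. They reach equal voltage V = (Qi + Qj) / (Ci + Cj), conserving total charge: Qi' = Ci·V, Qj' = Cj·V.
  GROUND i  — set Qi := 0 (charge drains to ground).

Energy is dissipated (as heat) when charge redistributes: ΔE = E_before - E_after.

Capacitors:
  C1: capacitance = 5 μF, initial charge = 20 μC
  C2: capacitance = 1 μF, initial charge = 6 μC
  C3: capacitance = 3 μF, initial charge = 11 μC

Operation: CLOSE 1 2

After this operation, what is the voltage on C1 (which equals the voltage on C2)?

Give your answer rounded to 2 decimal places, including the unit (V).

Answer: 4.33 V

Derivation:
Initial: C1(5μF, Q=20μC, V=4.00V), C2(1μF, Q=6μC, V=6.00V), C3(3μF, Q=11μC, V=3.67V)
Op 1: CLOSE 1-2: Q_total=26.00, C_total=6.00, V=4.33; Q1=21.67, Q2=4.33; dissipated=1.667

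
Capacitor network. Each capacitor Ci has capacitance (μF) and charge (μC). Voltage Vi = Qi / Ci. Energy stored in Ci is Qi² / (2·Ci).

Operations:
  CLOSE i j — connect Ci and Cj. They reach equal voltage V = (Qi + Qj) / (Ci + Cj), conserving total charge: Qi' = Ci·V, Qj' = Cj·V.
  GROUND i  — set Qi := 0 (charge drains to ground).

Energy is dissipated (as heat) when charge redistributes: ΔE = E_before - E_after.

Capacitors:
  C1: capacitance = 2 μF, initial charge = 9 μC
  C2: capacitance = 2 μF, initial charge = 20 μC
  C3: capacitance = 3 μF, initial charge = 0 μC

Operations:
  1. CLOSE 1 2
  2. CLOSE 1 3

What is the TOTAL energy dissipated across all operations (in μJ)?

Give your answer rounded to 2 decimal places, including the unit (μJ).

Initial: C1(2μF, Q=9μC, V=4.50V), C2(2μF, Q=20μC, V=10.00V), C3(3μF, Q=0μC, V=0.00V)
Op 1: CLOSE 1-2: Q_total=29.00, C_total=4.00, V=7.25; Q1=14.50, Q2=14.50; dissipated=15.125
Op 2: CLOSE 1-3: Q_total=14.50, C_total=5.00, V=2.90; Q1=5.80, Q3=8.70; dissipated=31.538
Total dissipated: 46.663 μJ

Answer: 46.66 μJ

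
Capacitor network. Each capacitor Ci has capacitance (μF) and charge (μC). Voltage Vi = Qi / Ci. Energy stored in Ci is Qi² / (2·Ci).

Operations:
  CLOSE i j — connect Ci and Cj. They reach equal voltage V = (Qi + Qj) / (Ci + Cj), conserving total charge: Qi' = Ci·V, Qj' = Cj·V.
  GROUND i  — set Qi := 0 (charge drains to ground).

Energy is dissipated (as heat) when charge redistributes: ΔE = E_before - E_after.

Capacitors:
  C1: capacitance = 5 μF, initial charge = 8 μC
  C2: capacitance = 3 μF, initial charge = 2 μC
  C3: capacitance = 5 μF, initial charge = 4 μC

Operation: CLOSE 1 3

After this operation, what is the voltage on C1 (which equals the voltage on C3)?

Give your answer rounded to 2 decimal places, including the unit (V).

Initial: C1(5μF, Q=8μC, V=1.60V), C2(3μF, Q=2μC, V=0.67V), C3(5μF, Q=4μC, V=0.80V)
Op 1: CLOSE 1-3: Q_total=12.00, C_total=10.00, V=1.20; Q1=6.00, Q3=6.00; dissipated=0.800

Answer: 1.20 V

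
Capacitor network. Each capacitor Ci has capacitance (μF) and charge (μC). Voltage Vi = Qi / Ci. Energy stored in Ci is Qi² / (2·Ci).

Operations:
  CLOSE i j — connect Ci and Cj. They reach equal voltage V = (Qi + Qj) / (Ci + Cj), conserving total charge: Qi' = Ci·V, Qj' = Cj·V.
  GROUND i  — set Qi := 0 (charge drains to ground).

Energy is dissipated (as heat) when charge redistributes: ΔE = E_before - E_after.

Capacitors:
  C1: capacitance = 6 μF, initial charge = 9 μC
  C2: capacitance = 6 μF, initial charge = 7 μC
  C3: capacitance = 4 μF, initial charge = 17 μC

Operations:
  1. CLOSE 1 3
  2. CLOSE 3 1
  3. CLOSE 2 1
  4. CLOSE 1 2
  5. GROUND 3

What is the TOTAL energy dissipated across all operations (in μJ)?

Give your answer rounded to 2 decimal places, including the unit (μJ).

Answer: 25.68 μJ

Derivation:
Initial: C1(6μF, Q=9μC, V=1.50V), C2(6μF, Q=7μC, V=1.17V), C3(4μF, Q=17μC, V=4.25V)
Op 1: CLOSE 1-3: Q_total=26.00, C_total=10.00, V=2.60; Q1=15.60, Q3=10.40; dissipated=9.075
Op 2: CLOSE 3-1: Q_total=26.00, C_total=10.00, V=2.60; Q3=10.40, Q1=15.60; dissipated=0.000
Op 3: CLOSE 2-1: Q_total=22.60, C_total=12.00, V=1.88; Q2=11.30, Q1=11.30; dissipated=3.082
Op 4: CLOSE 1-2: Q_total=22.60, C_total=12.00, V=1.88; Q1=11.30, Q2=11.30; dissipated=0.000
Op 5: GROUND 3: Q3=0; energy lost=13.520
Total dissipated: 25.677 μJ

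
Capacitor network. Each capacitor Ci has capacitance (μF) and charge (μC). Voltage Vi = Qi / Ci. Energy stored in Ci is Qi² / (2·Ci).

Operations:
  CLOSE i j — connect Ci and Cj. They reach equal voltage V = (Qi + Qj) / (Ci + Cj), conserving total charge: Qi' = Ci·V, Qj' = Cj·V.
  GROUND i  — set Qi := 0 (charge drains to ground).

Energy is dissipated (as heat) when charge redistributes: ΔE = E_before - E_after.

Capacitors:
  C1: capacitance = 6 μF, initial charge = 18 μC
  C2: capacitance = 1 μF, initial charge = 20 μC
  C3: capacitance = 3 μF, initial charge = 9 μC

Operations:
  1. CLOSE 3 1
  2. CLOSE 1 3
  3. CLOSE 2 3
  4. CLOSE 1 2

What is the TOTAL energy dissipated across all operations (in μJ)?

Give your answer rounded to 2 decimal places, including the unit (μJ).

Initial: C1(6μF, Q=18μC, V=3.00V), C2(1μF, Q=20μC, V=20.00V), C3(3μF, Q=9μC, V=3.00V)
Op 1: CLOSE 3-1: Q_total=27.00, C_total=9.00, V=3.00; Q3=9.00, Q1=18.00; dissipated=0.000
Op 2: CLOSE 1-3: Q_total=27.00, C_total=9.00, V=3.00; Q1=18.00, Q3=9.00; dissipated=0.000
Op 3: CLOSE 2-3: Q_total=29.00, C_total=4.00, V=7.25; Q2=7.25, Q3=21.75; dissipated=108.375
Op 4: CLOSE 1-2: Q_total=25.25, C_total=7.00, V=3.61; Q1=21.64, Q2=3.61; dissipated=7.741
Total dissipated: 116.116 μJ

Answer: 116.12 μJ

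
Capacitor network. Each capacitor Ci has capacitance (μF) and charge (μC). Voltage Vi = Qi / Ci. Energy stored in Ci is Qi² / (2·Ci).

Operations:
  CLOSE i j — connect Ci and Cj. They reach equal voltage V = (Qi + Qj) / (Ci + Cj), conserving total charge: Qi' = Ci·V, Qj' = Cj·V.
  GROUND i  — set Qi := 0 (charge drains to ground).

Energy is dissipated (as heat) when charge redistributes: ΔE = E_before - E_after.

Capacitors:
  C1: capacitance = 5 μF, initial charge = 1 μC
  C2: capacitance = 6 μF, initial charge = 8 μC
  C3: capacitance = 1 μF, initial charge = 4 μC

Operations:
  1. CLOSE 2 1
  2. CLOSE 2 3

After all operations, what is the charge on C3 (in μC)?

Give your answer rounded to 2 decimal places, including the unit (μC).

Answer: 1.27 μC

Derivation:
Initial: C1(5μF, Q=1μC, V=0.20V), C2(6μF, Q=8μC, V=1.33V), C3(1μF, Q=4μC, V=4.00V)
Op 1: CLOSE 2-1: Q_total=9.00, C_total=11.00, V=0.82; Q2=4.91, Q1=4.09; dissipated=1.752
Op 2: CLOSE 2-3: Q_total=8.91, C_total=7.00, V=1.27; Q2=7.64, Q3=1.27; dissipated=4.339
Final charges: Q1=4.09, Q2=7.64, Q3=1.27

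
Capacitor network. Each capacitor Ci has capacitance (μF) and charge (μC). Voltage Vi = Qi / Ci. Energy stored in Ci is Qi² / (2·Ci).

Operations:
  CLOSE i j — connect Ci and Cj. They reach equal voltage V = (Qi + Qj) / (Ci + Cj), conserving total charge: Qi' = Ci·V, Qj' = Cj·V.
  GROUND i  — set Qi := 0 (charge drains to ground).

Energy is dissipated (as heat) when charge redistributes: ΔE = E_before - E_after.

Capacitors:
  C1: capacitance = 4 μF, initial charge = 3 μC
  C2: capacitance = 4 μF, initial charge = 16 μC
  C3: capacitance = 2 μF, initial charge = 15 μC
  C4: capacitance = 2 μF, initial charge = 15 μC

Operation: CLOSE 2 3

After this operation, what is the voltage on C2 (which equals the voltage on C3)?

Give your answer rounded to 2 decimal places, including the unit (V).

Initial: C1(4μF, Q=3μC, V=0.75V), C2(4μF, Q=16μC, V=4.00V), C3(2μF, Q=15μC, V=7.50V), C4(2μF, Q=15μC, V=7.50V)
Op 1: CLOSE 2-3: Q_total=31.00, C_total=6.00, V=5.17; Q2=20.67, Q3=10.33; dissipated=8.167

Answer: 5.17 V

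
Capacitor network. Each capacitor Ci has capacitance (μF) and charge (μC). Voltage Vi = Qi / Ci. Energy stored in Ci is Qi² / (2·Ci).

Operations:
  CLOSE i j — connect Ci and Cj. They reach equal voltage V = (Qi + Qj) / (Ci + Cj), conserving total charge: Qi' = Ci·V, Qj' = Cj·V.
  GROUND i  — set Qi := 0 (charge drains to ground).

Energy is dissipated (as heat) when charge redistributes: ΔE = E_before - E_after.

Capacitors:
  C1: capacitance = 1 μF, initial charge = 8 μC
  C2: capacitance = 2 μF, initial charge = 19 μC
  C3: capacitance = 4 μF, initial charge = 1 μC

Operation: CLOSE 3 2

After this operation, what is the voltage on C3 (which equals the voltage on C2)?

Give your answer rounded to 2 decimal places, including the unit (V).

Initial: C1(1μF, Q=8μC, V=8.00V), C2(2μF, Q=19μC, V=9.50V), C3(4μF, Q=1μC, V=0.25V)
Op 1: CLOSE 3-2: Q_total=20.00, C_total=6.00, V=3.33; Q3=13.33, Q2=6.67; dissipated=57.042

Answer: 3.33 V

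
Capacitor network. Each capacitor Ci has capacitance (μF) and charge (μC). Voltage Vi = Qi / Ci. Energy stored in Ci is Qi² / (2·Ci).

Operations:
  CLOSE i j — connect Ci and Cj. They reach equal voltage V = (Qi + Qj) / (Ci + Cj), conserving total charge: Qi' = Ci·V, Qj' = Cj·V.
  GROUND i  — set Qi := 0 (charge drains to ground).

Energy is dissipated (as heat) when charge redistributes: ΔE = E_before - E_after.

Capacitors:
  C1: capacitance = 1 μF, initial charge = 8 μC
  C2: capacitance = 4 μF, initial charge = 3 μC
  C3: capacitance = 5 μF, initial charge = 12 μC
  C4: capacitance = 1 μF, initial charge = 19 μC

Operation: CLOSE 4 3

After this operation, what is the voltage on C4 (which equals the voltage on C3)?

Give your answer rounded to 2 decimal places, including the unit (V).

Initial: C1(1μF, Q=8μC, V=8.00V), C2(4μF, Q=3μC, V=0.75V), C3(5μF, Q=12μC, V=2.40V), C4(1μF, Q=19μC, V=19.00V)
Op 1: CLOSE 4-3: Q_total=31.00, C_total=6.00, V=5.17; Q4=5.17, Q3=25.83; dissipated=114.817

Answer: 5.17 V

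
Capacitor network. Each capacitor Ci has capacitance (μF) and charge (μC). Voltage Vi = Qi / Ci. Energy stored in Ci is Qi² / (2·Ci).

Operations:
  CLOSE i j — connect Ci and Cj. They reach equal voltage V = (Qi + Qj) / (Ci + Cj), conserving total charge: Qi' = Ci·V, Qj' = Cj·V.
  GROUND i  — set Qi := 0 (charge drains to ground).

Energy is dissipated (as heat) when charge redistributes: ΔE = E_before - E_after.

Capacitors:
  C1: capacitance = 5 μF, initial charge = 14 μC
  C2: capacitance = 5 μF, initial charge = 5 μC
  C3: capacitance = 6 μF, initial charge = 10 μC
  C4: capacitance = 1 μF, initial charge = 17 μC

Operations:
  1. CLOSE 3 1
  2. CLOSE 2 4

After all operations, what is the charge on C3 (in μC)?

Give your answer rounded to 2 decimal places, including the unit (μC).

Initial: C1(5μF, Q=14μC, V=2.80V), C2(5μF, Q=5μC, V=1.00V), C3(6μF, Q=10μC, V=1.67V), C4(1μF, Q=17μC, V=17.00V)
Op 1: CLOSE 3-1: Q_total=24.00, C_total=11.00, V=2.18; Q3=13.09, Q1=10.91; dissipated=1.752
Op 2: CLOSE 2-4: Q_total=22.00, C_total=6.00, V=3.67; Q2=18.33, Q4=3.67; dissipated=106.667
Final charges: Q1=10.91, Q2=18.33, Q3=13.09, Q4=3.67

Answer: 13.09 μC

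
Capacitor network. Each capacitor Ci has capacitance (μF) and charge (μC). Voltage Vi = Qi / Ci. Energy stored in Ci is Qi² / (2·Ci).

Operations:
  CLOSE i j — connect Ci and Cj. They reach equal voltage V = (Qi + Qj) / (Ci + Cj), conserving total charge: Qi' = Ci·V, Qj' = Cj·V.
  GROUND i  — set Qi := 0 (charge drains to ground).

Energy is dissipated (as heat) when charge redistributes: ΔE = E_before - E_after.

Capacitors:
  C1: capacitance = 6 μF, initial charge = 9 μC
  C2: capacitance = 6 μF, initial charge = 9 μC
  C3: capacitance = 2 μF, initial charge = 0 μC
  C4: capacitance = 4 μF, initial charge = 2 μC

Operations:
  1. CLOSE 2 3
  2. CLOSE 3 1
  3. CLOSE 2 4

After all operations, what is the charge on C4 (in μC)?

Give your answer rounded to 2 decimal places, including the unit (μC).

Answer: 3.50 μC

Derivation:
Initial: C1(6μF, Q=9μC, V=1.50V), C2(6μF, Q=9μC, V=1.50V), C3(2μF, Q=0μC, V=0.00V), C4(4μF, Q=2μC, V=0.50V)
Op 1: CLOSE 2-3: Q_total=9.00, C_total=8.00, V=1.12; Q2=6.75, Q3=2.25; dissipated=1.688
Op 2: CLOSE 3-1: Q_total=11.25, C_total=8.00, V=1.41; Q3=2.81, Q1=8.44; dissipated=0.105
Op 3: CLOSE 2-4: Q_total=8.75, C_total=10.00, V=0.88; Q2=5.25, Q4=3.50; dissipated=0.469
Final charges: Q1=8.44, Q2=5.25, Q3=2.81, Q4=3.50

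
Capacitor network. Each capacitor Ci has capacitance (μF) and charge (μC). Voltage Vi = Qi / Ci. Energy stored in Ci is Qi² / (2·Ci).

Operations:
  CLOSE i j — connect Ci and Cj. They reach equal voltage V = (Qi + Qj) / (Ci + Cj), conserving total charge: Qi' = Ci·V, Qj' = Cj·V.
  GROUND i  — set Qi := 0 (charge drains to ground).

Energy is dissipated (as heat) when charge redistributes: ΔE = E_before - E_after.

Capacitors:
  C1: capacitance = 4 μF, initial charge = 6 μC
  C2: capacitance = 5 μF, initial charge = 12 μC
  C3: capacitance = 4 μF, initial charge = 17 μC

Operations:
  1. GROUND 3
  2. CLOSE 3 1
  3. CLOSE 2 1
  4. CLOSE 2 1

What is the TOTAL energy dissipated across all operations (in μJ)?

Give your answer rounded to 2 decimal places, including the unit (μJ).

Initial: C1(4μF, Q=6μC, V=1.50V), C2(5μF, Q=12μC, V=2.40V), C3(4μF, Q=17μC, V=4.25V)
Op 1: GROUND 3: Q3=0; energy lost=36.125
Op 2: CLOSE 3-1: Q_total=6.00, C_total=8.00, V=0.75; Q3=3.00, Q1=3.00; dissipated=2.250
Op 3: CLOSE 2-1: Q_total=15.00, C_total=9.00, V=1.67; Q2=8.33, Q1=6.67; dissipated=3.025
Op 4: CLOSE 2-1: Q_total=15.00, C_total=9.00, V=1.67; Q2=8.33, Q1=6.67; dissipated=0.000
Total dissipated: 41.400 μJ

Answer: 41.40 μJ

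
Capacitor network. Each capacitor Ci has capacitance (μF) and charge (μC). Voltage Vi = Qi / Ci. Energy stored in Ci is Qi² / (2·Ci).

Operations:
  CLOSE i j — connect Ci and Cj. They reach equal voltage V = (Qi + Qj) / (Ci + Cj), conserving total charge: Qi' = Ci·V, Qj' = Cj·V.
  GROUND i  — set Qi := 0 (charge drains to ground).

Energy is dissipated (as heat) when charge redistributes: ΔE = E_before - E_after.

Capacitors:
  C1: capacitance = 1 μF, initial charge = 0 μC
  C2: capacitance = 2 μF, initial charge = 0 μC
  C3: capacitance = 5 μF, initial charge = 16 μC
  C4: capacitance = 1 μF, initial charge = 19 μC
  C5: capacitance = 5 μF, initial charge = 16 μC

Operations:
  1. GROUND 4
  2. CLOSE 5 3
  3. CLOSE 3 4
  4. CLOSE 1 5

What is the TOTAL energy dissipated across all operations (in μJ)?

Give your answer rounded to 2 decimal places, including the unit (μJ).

Answer: 189.03 μJ

Derivation:
Initial: C1(1μF, Q=0μC, V=0.00V), C2(2μF, Q=0μC, V=0.00V), C3(5μF, Q=16μC, V=3.20V), C4(1μF, Q=19μC, V=19.00V), C5(5μF, Q=16μC, V=3.20V)
Op 1: GROUND 4: Q4=0; energy lost=180.500
Op 2: CLOSE 5-3: Q_total=32.00, C_total=10.00, V=3.20; Q5=16.00, Q3=16.00; dissipated=0.000
Op 3: CLOSE 3-4: Q_total=16.00, C_total=6.00, V=2.67; Q3=13.33, Q4=2.67; dissipated=4.267
Op 4: CLOSE 1-5: Q_total=16.00, C_total=6.00, V=2.67; Q1=2.67, Q5=13.33; dissipated=4.267
Total dissipated: 189.033 μJ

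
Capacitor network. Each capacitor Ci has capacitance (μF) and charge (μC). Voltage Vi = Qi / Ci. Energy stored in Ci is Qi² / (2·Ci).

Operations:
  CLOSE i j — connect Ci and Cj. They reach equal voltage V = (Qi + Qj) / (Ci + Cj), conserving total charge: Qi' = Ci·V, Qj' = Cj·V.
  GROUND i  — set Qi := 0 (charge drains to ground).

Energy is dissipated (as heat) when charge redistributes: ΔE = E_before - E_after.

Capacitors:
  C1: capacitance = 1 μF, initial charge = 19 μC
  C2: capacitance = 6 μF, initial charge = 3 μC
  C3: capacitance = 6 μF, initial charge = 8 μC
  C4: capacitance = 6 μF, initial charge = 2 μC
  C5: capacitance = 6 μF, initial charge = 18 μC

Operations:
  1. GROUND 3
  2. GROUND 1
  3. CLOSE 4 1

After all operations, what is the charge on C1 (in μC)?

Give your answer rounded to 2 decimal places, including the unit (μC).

Answer: 0.29 μC

Derivation:
Initial: C1(1μF, Q=19μC, V=19.00V), C2(6μF, Q=3μC, V=0.50V), C3(6μF, Q=8μC, V=1.33V), C4(6μF, Q=2μC, V=0.33V), C5(6μF, Q=18μC, V=3.00V)
Op 1: GROUND 3: Q3=0; energy lost=5.333
Op 2: GROUND 1: Q1=0; energy lost=180.500
Op 3: CLOSE 4-1: Q_total=2.00, C_total=7.00, V=0.29; Q4=1.71, Q1=0.29; dissipated=0.048
Final charges: Q1=0.29, Q2=3.00, Q3=0.00, Q4=1.71, Q5=18.00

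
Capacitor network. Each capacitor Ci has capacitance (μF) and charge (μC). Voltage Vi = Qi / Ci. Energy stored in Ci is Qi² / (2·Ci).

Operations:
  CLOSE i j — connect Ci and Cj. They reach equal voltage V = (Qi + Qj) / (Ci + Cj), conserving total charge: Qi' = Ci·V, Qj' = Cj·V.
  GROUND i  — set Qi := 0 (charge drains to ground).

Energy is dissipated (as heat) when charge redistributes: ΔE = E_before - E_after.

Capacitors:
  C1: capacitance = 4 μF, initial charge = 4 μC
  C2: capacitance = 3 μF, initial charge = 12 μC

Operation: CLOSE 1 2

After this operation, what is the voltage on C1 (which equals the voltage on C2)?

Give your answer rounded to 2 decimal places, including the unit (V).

Answer: 2.29 V

Derivation:
Initial: C1(4μF, Q=4μC, V=1.00V), C2(3μF, Q=12μC, V=4.00V)
Op 1: CLOSE 1-2: Q_total=16.00, C_total=7.00, V=2.29; Q1=9.14, Q2=6.86; dissipated=7.714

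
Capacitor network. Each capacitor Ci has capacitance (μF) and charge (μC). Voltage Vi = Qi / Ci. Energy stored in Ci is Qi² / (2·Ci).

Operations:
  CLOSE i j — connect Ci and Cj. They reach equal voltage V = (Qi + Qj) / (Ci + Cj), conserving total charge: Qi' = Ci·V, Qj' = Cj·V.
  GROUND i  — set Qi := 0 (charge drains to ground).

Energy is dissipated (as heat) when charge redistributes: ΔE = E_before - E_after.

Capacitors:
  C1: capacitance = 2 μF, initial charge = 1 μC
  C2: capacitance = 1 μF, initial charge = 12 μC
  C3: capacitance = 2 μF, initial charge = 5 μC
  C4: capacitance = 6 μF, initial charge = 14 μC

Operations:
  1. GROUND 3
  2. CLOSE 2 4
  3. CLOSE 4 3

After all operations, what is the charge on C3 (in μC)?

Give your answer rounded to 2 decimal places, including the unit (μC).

Answer: 5.57 μC

Derivation:
Initial: C1(2μF, Q=1μC, V=0.50V), C2(1μF, Q=12μC, V=12.00V), C3(2μF, Q=5μC, V=2.50V), C4(6μF, Q=14μC, V=2.33V)
Op 1: GROUND 3: Q3=0; energy lost=6.250
Op 2: CLOSE 2-4: Q_total=26.00, C_total=7.00, V=3.71; Q2=3.71, Q4=22.29; dissipated=40.048
Op 3: CLOSE 4-3: Q_total=22.29, C_total=8.00, V=2.79; Q4=16.71, Q3=5.57; dissipated=10.347
Final charges: Q1=1.00, Q2=3.71, Q3=5.57, Q4=16.71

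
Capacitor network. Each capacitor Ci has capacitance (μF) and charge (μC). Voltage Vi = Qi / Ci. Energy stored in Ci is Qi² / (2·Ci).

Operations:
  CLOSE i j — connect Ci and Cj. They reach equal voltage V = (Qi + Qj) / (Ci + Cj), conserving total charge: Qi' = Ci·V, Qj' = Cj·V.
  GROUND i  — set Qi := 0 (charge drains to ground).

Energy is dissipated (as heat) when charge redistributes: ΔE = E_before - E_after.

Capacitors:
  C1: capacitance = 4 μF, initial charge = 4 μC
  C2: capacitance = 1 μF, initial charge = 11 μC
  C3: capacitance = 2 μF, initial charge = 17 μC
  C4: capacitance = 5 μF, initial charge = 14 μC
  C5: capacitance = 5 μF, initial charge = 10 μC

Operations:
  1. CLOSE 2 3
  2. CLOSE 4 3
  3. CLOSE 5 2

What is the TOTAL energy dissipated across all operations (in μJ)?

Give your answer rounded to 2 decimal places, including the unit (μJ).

Initial: C1(4μF, Q=4μC, V=1.00V), C2(1μF, Q=11μC, V=11.00V), C3(2μF, Q=17μC, V=8.50V), C4(5μF, Q=14μC, V=2.80V), C5(5μF, Q=10μC, V=2.00V)
Op 1: CLOSE 2-3: Q_total=28.00, C_total=3.00, V=9.33; Q2=9.33, Q3=18.67; dissipated=2.083
Op 2: CLOSE 4-3: Q_total=32.67, C_total=7.00, V=4.67; Q4=23.33, Q3=9.33; dissipated=30.489
Op 3: CLOSE 5-2: Q_total=19.33, C_total=6.00, V=3.22; Q5=16.11, Q2=3.22; dissipated=22.407
Total dissipated: 54.980 μJ

Answer: 54.98 μJ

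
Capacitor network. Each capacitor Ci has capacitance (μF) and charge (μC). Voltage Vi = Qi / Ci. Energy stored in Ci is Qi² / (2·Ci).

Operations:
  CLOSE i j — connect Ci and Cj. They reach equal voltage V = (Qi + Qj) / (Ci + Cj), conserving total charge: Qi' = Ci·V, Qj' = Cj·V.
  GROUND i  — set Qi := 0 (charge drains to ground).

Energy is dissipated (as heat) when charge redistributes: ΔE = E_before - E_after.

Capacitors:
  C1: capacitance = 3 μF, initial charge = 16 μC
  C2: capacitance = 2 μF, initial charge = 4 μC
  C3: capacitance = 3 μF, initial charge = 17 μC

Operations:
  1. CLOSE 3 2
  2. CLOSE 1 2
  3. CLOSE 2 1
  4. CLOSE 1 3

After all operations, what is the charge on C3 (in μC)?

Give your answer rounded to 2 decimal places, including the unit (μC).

Initial: C1(3μF, Q=16μC, V=5.33V), C2(2μF, Q=4μC, V=2.00V), C3(3μF, Q=17μC, V=5.67V)
Op 1: CLOSE 3-2: Q_total=21.00, C_total=5.00, V=4.20; Q3=12.60, Q2=8.40; dissipated=8.067
Op 2: CLOSE 1-2: Q_total=24.40, C_total=5.00, V=4.88; Q1=14.64, Q2=9.76; dissipated=0.771
Op 3: CLOSE 2-1: Q_total=24.40, C_total=5.00, V=4.88; Q2=9.76, Q1=14.64; dissipated=0.000
Op 4: CLOSE 1-3: Q_total=27.24, C_total=6.00, V=4.54; Q1=13.62, Q3=13.62; dissipated=0.347
Final charges: Q1=13.62, Q2=9.76, Q3=13.62

Answer: 13.62 μC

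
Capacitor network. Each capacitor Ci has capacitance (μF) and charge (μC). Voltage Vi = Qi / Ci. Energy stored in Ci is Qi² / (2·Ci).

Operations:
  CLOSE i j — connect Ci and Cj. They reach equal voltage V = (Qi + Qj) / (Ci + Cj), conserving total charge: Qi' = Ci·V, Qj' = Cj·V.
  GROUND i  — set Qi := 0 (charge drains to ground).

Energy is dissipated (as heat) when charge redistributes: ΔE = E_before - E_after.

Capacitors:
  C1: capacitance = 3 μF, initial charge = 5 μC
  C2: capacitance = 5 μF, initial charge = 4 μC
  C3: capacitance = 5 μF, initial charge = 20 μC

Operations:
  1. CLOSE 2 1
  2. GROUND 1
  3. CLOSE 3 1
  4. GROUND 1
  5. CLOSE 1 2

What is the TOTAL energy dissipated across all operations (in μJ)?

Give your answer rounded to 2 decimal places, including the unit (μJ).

Initial: C1(3μF, Q=5μC, V=1.67V), C2(5μF, Q=4μC, V=0.80V), C3(5μF, Q=20μC, V=4.00V)
Op 1: CLOSE 2-1: Q_total=9.00, C_total=8.00, V=1.12; Q2=5.62, Q1=3.38; dissipated=0.704
Op 2: GROUND 1: Q1=0; energy lost=1.898
Op 3: CLOSE 3-1: Q_total=20.00, C_total=8.00, V=2.50; Q3=12.50, Q1=7.50; dissipated=15.000
Op 4: GROUND 1: Q1=0; energy lost=9.375
Op 5: CLOSE 1-2: Q_total=5.62, C_total=8.00, V=0.70; Q1=2.11, Q2=3.52; dissipated=1.187
Total dissipated: 28.164 μJ

Answer: 28.16 μJ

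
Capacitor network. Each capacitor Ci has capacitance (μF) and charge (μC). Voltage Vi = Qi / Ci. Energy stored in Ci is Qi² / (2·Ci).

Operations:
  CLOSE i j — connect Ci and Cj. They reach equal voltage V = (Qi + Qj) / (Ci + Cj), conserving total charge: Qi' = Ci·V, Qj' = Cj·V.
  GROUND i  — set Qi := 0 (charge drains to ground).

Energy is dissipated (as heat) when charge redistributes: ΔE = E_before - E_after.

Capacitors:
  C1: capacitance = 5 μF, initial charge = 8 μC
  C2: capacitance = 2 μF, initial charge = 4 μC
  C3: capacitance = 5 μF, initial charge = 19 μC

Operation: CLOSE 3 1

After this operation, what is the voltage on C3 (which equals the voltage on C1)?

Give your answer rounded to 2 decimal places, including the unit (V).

Initial: C1(5μF, Q=8μC, V=1.60V), C2(2μF, Q=4μC, V=2.00V), C3(5μF, Q=19μC, V=3.80V)
Op 1: CLOSE 3-1: Q_total=27.00, C_total=10.00, V=2.70; Q3=13.50, Q1=13.50; dissipated=6.050

Answer: 2.70 V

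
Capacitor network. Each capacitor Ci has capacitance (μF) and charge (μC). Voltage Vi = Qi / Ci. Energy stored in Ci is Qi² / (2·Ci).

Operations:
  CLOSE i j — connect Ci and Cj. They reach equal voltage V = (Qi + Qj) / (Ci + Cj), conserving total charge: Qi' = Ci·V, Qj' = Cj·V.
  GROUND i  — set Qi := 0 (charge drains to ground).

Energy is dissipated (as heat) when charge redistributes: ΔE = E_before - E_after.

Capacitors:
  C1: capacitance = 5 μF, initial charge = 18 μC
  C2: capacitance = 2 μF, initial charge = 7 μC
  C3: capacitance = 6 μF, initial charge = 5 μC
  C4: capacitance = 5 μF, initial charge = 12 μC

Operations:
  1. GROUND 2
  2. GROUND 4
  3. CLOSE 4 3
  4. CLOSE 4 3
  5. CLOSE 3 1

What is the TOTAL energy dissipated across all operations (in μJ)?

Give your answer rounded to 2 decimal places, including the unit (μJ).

Answer: 41.09 μJ

Derivation:
Initial: C1(5μF, Q=18μC, V=3.60V), C2(2μF, Q=7μC, V=3.50V), C3(6μF, Q=5μC, V=0.83V), C4(5μF, Q=12μC, V=2.40V)
Op 1: GROUND 2: Q2=0; energy lost=12.250
Op 2: GROUND 4: Q4=0; energy lost=14.400
Op 3: CLOSE 4-3: Q_total=5.00, C_total=11.00, V=0.45; Q4=2.27, Q3=2.73; dissipated=0.947
Op 4: CLOSE 4-3: Q_total=5.00, C_total=11.00, V=0.45; Q4=2.27, Q3=2.73; dissipated=0.000
Op 5: CLOSE 3-1: Q_total=20.73, C_total=11.00, V=1.88; Q3=11.31, Q1=9.42; dissipated=13.492
Total dissipated: 41.089 μJ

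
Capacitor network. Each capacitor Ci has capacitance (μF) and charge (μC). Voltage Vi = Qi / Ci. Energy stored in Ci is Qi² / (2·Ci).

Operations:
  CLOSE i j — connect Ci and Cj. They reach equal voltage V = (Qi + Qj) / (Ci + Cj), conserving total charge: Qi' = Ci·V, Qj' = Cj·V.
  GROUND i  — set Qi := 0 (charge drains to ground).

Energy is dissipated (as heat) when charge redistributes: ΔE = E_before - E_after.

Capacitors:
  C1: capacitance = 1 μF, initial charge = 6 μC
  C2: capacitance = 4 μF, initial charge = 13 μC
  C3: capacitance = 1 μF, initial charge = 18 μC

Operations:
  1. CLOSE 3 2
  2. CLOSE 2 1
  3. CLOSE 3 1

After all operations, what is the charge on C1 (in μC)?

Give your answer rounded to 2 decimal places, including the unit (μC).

Answer: 6.18 μC

Derivation:
Initial: C1(1μF, Q=6μC, V=6.00V), C2(4μF, Q=13μC, V=3.25V), C3(1μF, Q=18μC, V=18.00V)
Op 1: CLOSE 3-2: Q_total=31.00, C_total=5.00, V=6.20; Q3=6.20, Q2=24.80; dissipated=87.025
Op 2: CLOSE 2-1: Q_total=30.80, C_total=5.00, V=6.16; Q2=24.64, Q1=6.16; dissipated=0.016
Op 3: CLOSE 3-1: Q_total=12.36, C_total=2.00, V=6.18; Q3=6.18, Q1=6.18; dissipated=0.000
Final charges: Q1=6.18, Q2=24.64, Q3=6.18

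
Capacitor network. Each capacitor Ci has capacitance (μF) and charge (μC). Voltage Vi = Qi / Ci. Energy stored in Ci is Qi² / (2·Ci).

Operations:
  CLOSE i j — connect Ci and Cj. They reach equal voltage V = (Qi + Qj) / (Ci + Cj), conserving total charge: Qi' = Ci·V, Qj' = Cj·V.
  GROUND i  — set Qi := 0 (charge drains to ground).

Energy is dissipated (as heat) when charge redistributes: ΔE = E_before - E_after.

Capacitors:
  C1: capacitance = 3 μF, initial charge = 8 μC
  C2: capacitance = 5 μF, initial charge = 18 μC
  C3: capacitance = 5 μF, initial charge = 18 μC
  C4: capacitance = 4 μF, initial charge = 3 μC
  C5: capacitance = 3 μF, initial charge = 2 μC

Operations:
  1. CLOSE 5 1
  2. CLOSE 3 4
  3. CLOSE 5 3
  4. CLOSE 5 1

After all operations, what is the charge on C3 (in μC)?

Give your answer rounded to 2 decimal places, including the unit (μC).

Initial: C1(3μF, Q=8μC, V=2.67V), C2(5μF, Q=18μC, V=3.60V), C3(5μF, Q=18μC, V=3.60V), C4(4μF, Q=3μC, V=0.75V), C5(3μF, Q=2μC, V=0.67V)
Op 1: CLOSE 5-1: Q_total=10.00, C_total=6.00, V=1.67; Q5=5.00, Q1=5.00; dissipated=3.000
Op 2: CLOSE 3-4: Q_total=21.00, C_total=9.00, V=2.33; Q3=11.67, Q4=9.33; dissipated=9.025
Op 3: CLOSE 5-3: Q_total=16.67, C_total=8.00, V=2.08; Q5=6.25, Q3=10.42; dissipated=0.417
Op 4: CLOSE 5-1: Q_total=11.25, C_total=6.00, V=1.88; Q5=5.62, Q1=5.62; dissipated=0.130
Final charges: Q1=5.62, Q2=18.00, Q3=10.42, Q4=9.33, Q5=5.62

Answer: 10.42 μC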